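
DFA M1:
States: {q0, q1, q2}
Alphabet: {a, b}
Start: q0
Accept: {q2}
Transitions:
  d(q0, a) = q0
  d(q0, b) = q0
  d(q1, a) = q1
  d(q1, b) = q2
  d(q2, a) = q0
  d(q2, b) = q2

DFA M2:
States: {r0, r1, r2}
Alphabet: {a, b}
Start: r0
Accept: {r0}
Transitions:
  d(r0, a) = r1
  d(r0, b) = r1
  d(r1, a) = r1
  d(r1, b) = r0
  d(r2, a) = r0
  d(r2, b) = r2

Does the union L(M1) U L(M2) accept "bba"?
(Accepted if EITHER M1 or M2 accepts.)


M1: final=q0 accepted=False
M2: final=r1 accepted=False

No, union rejects (neither accepts)


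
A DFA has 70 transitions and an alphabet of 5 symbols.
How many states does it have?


Each state has exactly one transition per symbol.
states = transitions / |alphabet| = 70 / 5 = 14

14


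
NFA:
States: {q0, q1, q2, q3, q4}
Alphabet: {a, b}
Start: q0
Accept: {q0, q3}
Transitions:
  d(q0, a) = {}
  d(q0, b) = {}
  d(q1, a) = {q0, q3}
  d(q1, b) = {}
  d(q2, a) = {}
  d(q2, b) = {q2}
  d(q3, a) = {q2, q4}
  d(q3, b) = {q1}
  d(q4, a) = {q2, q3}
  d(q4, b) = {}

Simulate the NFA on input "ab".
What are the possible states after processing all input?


Start: {q0}
  --a--> {}
  --b--> {}

{} (empty set, no valid transitions)


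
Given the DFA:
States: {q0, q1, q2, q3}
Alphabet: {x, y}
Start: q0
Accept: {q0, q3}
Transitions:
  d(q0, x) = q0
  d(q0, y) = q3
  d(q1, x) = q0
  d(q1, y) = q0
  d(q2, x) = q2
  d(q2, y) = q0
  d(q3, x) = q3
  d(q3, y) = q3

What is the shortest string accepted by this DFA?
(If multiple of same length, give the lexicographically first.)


BFS by string length (lex-first path to each state shown):
  len 0: q0<-""
Found accept state at length 0.

"" (empty string)


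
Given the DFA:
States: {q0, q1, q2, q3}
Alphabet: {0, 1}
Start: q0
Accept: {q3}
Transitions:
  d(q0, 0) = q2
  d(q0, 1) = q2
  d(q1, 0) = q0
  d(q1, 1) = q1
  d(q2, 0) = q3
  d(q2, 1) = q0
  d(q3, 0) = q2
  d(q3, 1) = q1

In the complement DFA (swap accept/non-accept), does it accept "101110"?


Trace: q0 -> q2 -> q3 -> q1 -> q1 -> q1 -> q0
Final: q0
Original accept: {q3}
Complement: q0 is not in original accept

Yes, complement accepts (original rejects)


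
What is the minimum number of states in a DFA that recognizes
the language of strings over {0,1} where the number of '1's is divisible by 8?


States track (count of '1') mod 8.
Need 8 states: one per remainder 0..7; accept = remainder 0.

8


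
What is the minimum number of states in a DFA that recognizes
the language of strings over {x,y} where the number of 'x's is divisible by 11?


States track (count of 'x') mod 11.
Need 11 states: one per remainder 0..10; accept = remainder 0.

11


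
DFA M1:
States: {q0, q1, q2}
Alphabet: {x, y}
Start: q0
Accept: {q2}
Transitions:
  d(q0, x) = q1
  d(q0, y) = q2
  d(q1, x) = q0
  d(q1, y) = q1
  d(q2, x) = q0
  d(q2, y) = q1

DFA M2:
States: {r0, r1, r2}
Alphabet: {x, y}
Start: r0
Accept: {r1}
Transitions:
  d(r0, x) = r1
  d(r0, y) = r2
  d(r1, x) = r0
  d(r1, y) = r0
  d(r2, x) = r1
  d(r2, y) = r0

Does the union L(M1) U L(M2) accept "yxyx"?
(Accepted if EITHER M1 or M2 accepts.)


M1: final=q0 accepted=False
M2: final=r1 accepted=True

Yes, union accepts


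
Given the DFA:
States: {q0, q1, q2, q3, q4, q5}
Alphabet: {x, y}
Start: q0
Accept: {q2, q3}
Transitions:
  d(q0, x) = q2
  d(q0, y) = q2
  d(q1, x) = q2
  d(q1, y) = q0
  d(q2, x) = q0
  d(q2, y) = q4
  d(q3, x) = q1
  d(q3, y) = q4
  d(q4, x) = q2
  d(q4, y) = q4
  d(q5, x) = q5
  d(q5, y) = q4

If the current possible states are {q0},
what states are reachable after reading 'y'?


Apply transition on 'y' from each current state:
  d(q0, y) = q2

{q2}


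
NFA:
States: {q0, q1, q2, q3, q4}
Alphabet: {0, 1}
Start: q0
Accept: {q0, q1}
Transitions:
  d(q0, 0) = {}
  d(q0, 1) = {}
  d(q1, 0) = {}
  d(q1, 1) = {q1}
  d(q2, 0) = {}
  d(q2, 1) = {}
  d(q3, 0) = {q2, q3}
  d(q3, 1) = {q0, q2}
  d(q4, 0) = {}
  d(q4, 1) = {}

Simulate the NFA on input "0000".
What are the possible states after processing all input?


Start: {q0}
  --0--> {}
  --0--> {}
  --0--> {}
  --0--> {}

{} (empty set, no valid transitions)


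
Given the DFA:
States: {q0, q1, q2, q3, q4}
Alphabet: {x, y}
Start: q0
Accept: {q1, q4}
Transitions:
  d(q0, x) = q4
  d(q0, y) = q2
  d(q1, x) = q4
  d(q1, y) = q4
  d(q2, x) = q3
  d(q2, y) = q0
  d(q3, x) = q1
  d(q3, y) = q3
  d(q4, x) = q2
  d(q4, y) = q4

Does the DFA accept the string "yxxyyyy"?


Trace: q0 -> q2 -> q3 -> q1 -> q4 -> q4 -> q4 -> q4
Final state: q4
Accept states: {q1, q4}

Yes, accepted (final state q4 is an accept state)


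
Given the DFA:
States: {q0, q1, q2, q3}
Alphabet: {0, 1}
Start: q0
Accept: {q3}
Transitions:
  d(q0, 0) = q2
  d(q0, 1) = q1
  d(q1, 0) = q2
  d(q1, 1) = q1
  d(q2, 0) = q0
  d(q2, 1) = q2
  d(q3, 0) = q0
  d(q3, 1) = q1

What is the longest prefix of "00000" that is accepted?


Run the DFA, marking each prefix where the state is accepting:
  "" -> q0 [reject]
  "0" -> q2 [reject]
  "00" -> q0 [reject]
  "000" -> q2 [reject]
  "0000" -> q0 [reject]
  "00000" -> q2 [reject]

No prefix is accepted


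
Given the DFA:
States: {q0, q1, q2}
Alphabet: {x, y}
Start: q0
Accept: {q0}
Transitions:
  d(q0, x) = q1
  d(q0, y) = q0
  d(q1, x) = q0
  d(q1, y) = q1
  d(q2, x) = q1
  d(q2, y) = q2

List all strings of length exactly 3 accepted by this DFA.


All strings of length 3: 8 total
Accepted: 4

"xxy", "xyx", "yxx", "yyy"


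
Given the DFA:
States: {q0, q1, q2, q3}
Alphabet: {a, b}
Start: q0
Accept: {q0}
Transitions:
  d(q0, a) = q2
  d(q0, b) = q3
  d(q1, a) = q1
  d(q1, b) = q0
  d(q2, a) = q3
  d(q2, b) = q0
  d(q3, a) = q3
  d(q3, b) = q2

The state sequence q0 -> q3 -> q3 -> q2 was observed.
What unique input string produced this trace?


Trace back each transition to find the symbol:
  q0 --[b]--> q3
  q3 --[a]--> q3
  q3 --[b]--> q2

"bab"


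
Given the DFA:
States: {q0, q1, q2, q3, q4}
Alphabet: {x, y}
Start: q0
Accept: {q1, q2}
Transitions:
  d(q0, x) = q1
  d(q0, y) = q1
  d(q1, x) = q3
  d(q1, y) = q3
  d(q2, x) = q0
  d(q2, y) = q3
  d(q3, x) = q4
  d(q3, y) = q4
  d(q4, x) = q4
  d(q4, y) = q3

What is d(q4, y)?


Looking up transition d(q4, y)

q3


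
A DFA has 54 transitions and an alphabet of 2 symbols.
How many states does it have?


Each state has exactly one transition per symbol.
states = transitions / |alphabet| = 54 / 2 = 27

27


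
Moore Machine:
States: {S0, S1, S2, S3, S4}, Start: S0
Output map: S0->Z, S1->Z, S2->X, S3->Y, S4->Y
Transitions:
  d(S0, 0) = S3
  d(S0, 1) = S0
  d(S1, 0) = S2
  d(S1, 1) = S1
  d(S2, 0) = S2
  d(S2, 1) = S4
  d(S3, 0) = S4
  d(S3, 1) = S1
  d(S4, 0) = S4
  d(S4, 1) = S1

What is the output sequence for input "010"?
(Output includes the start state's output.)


Start: S0 (output Z)
  --0--> S3 (output Y)
  --1--> S1 (output Z)
  --0--> S2 (output X)

"ZYZX"


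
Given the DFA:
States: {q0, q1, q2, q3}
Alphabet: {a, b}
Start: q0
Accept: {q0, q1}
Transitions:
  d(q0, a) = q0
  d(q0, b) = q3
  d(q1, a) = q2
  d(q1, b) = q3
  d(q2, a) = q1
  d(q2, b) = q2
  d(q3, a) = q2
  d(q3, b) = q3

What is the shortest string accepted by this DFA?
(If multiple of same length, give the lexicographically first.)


BFS by string length (lex-first path to each state shown):
  len 0: q0<-""
Found accept state at length 0.

"" (empty string)


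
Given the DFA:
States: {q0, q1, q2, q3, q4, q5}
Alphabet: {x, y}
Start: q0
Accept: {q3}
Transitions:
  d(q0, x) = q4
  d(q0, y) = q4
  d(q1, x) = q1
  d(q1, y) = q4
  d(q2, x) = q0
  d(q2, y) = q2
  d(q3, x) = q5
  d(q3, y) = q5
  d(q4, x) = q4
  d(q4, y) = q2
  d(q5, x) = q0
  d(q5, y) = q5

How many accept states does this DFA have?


Accept states listed: {q3}
Counting: q3(1)

1


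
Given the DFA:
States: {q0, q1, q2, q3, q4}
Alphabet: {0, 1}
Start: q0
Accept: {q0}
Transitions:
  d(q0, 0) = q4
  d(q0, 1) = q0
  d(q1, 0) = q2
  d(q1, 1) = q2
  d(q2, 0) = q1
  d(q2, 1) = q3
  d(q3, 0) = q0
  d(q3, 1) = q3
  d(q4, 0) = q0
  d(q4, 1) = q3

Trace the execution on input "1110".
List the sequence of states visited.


Input: 1110
d(q0, 1) = q0
d(q0, 1) = q0
d(q0, 1) = q0
d(q0, 0) = q4


q0 -> q0 -> q0 -> q0 -> q4


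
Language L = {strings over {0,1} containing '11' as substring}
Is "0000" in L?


'11' does not occur

No, "0000" is not in L


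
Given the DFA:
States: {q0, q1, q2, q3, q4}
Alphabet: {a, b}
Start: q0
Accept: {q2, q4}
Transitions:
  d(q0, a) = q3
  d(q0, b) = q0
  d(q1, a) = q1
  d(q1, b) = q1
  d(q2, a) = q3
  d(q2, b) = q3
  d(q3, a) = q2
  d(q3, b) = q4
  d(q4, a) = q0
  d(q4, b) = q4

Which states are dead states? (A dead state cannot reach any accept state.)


Forward reachability from each state:
  q0 -> reaches accept state q2 (live)
  q1 -> reaches {q1}, no accept state (dead)
  q2 -> reaches accept state q2 (live)
  q3 -> reaches accept state q2 (live)
  q4 -> reaches accept state q2 (live)

{q1}


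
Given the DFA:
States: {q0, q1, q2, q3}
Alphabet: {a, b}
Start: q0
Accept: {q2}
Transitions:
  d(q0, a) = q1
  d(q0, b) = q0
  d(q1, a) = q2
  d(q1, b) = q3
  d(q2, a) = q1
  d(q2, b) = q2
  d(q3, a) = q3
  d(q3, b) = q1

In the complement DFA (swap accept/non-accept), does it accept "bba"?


Trace: q0 -> q0 -> q0 -> q1
Final: q1
Original accept: {q2}
Complement: q1 is not in original accept

Yes, complement accepts (original rejects)


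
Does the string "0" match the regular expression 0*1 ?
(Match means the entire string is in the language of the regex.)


|string| = 1; first = '0'; last = '0'

No, "0" does not match 0*1


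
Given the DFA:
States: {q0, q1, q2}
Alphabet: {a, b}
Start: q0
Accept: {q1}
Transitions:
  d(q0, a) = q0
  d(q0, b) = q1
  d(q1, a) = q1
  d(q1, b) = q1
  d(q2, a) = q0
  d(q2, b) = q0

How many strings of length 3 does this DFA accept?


Enumerating all length-3 strings:
  "aaa" -> q0 [reject]
  "aab" -> q1 [accept]
  "aba" -> q1 [accept]
  "abb" -> q1 [accept]
  "baa" -> q1 [accept]
  "bab" -> q1 [accept]
  "bba" -> q1 [accept]
  "bbb" -> q1 [accept]

7 out of 8


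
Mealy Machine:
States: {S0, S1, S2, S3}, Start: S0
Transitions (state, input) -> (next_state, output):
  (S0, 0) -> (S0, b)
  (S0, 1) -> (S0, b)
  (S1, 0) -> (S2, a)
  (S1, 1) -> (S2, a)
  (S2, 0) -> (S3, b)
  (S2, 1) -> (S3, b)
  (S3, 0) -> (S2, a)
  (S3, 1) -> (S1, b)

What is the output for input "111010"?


Step-by-step:
  (S0, 1) -> (S0, b)
  (S0, 1) -> (S0, b)
  (S0, 1) -> (S0, b)
  (S0, 0) -> (S0, b)
  (S0, 1) -> (S0, b)
  (S0, 0) -> (S0, b)

"bbbbbb"


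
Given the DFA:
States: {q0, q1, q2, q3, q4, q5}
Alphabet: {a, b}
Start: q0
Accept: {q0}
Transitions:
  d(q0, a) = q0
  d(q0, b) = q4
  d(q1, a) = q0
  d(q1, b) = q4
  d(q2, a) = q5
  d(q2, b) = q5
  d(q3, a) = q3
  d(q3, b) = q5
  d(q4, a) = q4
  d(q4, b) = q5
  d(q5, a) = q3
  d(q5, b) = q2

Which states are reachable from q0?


BFS from q0:
  layer 0: {q0}
  layer 1: {q4}
  layer 2: {q5}
  layer 3: {q2, q3}

{q0, q2, q3, q4, q5}


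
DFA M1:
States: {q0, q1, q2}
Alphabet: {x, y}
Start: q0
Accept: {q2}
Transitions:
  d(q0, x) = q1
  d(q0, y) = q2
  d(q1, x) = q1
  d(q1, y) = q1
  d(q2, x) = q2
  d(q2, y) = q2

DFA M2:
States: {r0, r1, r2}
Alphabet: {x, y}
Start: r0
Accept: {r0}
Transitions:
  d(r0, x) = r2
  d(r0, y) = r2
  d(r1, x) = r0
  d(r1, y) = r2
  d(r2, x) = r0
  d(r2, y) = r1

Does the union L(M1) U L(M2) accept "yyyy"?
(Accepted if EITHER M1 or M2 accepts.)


M1: final=q2 accepted=True
M2: final=r1 accepted=False

Yes, union accepts


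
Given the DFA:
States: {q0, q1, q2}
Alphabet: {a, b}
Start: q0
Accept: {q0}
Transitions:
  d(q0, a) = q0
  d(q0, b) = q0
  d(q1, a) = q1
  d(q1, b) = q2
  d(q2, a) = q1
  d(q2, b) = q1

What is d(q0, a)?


Looking up transition d(q0, a)

q0


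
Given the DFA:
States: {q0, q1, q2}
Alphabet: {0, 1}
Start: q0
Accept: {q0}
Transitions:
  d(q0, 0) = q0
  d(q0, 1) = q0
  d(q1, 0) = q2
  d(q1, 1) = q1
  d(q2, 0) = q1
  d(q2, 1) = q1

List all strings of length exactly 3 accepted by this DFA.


All strings of length 3: 8 total
Accepted: 8

"000", "001", "010", "011", "100", "101", "110", "111"


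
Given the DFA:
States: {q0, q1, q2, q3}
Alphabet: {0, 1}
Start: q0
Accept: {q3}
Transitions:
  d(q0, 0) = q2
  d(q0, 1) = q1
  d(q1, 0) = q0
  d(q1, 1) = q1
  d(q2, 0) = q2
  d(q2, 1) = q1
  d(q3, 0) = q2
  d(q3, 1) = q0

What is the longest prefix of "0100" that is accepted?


Run the DFA, marking each prefix where the state is accepting:
  "" -> q0 [reject]
  "0" -> q2 [reject]
  "01" -> q1 [reject]
  "010" -> q0 [reject]
  "0100" -> q2 [reject]

No prefix is accepted


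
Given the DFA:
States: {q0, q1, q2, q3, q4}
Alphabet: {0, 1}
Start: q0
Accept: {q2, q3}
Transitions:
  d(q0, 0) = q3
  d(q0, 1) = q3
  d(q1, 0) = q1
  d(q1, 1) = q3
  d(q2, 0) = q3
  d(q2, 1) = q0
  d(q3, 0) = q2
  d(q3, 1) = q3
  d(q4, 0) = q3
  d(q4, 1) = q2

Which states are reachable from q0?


BFS from q0:
  layer 0: {q0}
  layer 1: {q3}
  layer 2: {q2}

{q0, q2, q3}


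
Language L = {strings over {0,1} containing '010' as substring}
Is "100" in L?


'010' does not occur

No, "100" is not in L


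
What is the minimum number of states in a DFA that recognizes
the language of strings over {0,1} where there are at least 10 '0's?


States: count = 0, 1, ..., 9, and a final '>= 10' state.
Total: 10 + 1 = 11. Accept = '>= 10' state.

11


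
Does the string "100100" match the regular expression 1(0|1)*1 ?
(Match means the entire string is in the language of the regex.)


|string| = 6; first = '1'; last = '0'

No, "100100" does not match 1(0|1)*1


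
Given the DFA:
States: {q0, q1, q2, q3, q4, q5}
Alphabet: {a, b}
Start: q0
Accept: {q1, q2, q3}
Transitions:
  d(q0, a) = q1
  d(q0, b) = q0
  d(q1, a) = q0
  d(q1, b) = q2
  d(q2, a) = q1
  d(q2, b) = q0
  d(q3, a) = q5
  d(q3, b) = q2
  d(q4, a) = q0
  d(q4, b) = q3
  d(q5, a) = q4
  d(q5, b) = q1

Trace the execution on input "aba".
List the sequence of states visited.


Input: aba
d(q0, a) = q1
d(q1, b) = q2
d(q2, a) = q1


q0 -> q1 -> q2 -> q1


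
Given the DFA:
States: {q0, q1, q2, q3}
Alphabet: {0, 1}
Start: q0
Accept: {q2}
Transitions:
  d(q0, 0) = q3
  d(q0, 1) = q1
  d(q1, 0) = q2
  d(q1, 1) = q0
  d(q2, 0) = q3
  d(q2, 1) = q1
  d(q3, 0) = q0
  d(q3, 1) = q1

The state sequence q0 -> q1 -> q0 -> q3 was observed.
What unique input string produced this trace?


Trace back each transition to find the symbol:
  q0 --[1]--> q1
  q1 --[1]--> q0
  q0 --[0]--> q3

"110"


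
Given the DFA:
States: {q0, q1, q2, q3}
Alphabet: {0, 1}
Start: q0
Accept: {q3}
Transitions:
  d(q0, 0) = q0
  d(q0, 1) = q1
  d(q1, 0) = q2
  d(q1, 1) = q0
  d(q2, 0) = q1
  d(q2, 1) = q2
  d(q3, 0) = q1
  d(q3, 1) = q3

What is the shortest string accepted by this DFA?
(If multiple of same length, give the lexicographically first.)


BFS by string length (lex-first path to each state shown):
  len 0: q0<-""
  len 1: q0<-"0", q1<-"1"
  len 2: q0<-"00", q1<-"01", q2<-"10"
  len 3: q0<-"000", q1<-"001", q2<-"010"
  len 4: q0<-"0000", q1<-"0001", q2<-"0010"
  len 5: q0<-"00000", q1<-"00001", q2<-"00010"
  len 6: q0<-"000000", q1<-"000001", q2<-"000010"
  len 7: q0<-"0000000", q1<-"0000001", q2<-"0000010"
  len 8: q0<-"00000000", q1<-"00000001", q2<-"00000010"

No string accepted (empty language)


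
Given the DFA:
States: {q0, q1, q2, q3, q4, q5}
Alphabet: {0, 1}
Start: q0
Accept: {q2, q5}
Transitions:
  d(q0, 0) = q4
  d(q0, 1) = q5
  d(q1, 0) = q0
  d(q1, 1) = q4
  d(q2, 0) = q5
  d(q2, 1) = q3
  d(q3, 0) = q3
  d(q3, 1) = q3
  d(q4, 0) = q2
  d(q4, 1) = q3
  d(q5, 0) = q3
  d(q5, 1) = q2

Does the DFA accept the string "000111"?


Trace: q0 -> q4 -> q2 -> q5 -> q2 -> q3 -> q3
Final state: q3
Accept states: {q2, q5}

No, rejected (final state q3 is not an accept state)


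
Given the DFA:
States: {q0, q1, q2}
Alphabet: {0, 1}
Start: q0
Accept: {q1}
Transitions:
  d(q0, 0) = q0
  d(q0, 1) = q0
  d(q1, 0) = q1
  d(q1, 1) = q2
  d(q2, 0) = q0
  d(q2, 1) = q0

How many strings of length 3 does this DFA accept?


Enumerating all length-3 strings:
  "000" -> q0 [reject]
  "001" -> q0 [reject]
  "010" -> q0 [reject]
  "011" -> q0 [reject]
  "100" -> q0 [reject]
  "101" -> q0 [reject]
  "110" -> q0 [reject]
  "111" -> q0 [reject]

0 out of 8


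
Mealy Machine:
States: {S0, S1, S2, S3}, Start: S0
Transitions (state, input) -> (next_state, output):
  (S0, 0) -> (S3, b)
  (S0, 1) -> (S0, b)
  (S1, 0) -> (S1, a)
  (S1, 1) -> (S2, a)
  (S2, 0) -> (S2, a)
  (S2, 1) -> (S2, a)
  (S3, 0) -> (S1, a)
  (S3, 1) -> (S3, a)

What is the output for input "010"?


Step-by-step:
  (S0, 0) -> (S3, b)
  (S3, 1) -> (S3, a)
  (S3, 0) -> (S1, a)

"baa"


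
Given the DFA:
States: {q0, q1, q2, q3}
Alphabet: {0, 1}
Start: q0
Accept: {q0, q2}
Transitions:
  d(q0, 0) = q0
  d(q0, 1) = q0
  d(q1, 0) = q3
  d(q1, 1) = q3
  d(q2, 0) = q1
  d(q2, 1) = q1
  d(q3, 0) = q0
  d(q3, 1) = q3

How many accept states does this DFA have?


Accept states listed: {q0, q2}
Counting: q0(1) q2(2)

2


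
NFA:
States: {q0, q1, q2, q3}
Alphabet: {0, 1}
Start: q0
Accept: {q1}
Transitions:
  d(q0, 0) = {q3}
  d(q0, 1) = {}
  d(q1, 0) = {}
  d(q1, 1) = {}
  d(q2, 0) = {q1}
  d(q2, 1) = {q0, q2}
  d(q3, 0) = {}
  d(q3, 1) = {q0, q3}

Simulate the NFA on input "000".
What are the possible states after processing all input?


Start: {q0}
  --0--> {q3}
  --0--> {}
  --0--> {}

{} (empty set, no valid transitions)


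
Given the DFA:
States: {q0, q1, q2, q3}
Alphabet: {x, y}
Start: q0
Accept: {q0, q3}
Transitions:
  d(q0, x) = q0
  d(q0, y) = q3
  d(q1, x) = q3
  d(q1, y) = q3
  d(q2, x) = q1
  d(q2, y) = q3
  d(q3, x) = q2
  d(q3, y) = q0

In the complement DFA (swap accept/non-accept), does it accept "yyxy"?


Trace: q0 -> q3 -> q0 -> q0 -> q3
Final: q3
Original accept: {q0, q3}
Complement: q3 is in original accept

No, complement rejects (original accepts)


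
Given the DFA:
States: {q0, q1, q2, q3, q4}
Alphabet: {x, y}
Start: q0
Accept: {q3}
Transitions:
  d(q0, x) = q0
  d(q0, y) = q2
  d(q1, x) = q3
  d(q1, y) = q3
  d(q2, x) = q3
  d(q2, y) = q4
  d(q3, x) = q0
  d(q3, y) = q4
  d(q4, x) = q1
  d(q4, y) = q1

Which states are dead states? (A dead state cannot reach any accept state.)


Forward reachability from each state:
  q0 -> reaches accept state q3 (live)
  q1 -> reaches accept state q3 (live)
  q2 -> reaches accept state q3 (live)
  q3 -> reaches accept state q3 (live)
  q4 -> reaches accept state q3 (live)

None (all states can reach an accept state)


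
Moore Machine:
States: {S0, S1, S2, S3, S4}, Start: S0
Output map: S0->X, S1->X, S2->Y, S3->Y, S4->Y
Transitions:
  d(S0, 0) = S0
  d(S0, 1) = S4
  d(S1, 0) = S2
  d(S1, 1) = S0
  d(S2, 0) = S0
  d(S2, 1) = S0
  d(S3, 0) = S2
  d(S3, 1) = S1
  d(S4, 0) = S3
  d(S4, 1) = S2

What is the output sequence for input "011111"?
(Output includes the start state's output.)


Start: S0 (output X)
  --0--> S0 (output X)
  --1--> S4 (output Y)
  --1--> S2 (output Y)
  --1--> S0 (output X)
  --1--> S4 (output Y)
  --1--> S2 (output Y)

"XXYYXYY"


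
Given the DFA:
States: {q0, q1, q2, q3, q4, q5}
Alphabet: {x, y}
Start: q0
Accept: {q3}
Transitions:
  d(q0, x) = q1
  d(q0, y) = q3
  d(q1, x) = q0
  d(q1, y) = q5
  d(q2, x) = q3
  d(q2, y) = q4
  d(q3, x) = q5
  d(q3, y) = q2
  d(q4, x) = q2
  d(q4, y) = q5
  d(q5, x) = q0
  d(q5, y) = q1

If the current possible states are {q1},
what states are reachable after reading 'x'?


Apply transition on 'x' from each current state:
  d(q1, x) = q0

{q0}


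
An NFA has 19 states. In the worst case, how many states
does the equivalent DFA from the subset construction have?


Subset construction: one DFA state per subset of NFA states.
2^19 = 524288

524288


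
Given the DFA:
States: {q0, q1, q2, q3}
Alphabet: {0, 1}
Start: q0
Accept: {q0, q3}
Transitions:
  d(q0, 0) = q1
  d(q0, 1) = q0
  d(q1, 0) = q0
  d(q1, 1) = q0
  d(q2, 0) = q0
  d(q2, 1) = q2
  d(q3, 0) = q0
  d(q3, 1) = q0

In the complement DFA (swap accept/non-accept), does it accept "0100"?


Trace: q0 -> q1 -> q0 -> q1 -> q0
Final: q0
Original accept: {q0, q3}
Complement: q0 is in original accept

No, complement rejects (original accepts)


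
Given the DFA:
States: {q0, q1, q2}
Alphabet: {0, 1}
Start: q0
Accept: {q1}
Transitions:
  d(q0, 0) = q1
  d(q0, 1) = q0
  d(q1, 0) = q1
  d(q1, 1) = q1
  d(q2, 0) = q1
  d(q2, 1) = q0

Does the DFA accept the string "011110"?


Trace: q0 -> q1 -> q1 -> q1 -> q1 -> q1 -> q1
Final state: q1
Accept states: {q1}

Yes, accepted (final state q1 is an accept state)


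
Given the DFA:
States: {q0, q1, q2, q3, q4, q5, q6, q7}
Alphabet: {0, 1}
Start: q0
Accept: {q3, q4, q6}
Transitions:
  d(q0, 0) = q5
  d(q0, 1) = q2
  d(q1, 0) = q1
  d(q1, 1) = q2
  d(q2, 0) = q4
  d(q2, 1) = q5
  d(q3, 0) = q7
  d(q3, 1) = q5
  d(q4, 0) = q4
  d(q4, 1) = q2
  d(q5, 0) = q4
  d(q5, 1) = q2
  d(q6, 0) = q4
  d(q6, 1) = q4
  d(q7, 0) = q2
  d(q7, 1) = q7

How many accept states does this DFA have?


Accept states listed: {q3, q4, q6}
Counting: q3(1) q4(2) q6(3)

3


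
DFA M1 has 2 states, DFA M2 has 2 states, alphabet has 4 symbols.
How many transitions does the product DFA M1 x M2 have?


Product DFA has 2 * 2 = 4 states.
Each has 4 transitions: 4 * 4 = 16

16


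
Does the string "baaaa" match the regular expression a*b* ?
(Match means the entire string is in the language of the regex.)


|string| = 5; first = 'b'; last = 'a'

No, "baaaa" does not match a*b*


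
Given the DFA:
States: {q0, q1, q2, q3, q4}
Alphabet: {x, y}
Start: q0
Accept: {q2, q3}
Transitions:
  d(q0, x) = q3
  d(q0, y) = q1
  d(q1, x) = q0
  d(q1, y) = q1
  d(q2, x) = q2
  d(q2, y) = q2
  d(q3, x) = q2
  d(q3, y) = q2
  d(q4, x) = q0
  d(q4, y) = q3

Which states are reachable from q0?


BFS from q0:
  layer 0: {q0}
  layer 1: {q1, q3}
  layer 2: {q2}

{q0, q1, q2, q3}


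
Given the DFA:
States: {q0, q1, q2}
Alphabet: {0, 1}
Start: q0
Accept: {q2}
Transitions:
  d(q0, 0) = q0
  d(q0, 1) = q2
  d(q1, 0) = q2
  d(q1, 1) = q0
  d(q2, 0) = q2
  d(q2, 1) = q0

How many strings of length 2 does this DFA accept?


Enumerating all length-2 strings:
  "00" -> q0 [reject]
  "01" -> q2 [accept]
  "10" -> q2 [accept]
  "11" -> q0 [reject]

2 out of 4


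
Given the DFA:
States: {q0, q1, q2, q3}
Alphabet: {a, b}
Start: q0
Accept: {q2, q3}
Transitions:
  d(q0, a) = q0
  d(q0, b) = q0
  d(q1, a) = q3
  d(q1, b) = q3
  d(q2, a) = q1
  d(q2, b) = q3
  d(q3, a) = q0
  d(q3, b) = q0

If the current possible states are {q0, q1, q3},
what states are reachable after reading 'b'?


Apply transition on 'b' from each current state:
  d(q0, b) = q0
  d(q1, b) = q3
  d(q3, b) = q0

{q0, q3}


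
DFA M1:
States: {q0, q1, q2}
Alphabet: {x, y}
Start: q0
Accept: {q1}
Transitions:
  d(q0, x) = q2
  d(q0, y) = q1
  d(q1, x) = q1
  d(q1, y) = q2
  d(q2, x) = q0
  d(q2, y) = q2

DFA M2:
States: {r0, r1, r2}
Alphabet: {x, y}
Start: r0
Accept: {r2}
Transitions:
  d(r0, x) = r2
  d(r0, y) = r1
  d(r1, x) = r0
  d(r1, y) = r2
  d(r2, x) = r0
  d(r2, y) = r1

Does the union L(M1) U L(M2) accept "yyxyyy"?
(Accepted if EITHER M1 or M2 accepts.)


M1: final=q2 accepted=False
M2: final=r1 accepted=False

No, union rejects (neither accepts)


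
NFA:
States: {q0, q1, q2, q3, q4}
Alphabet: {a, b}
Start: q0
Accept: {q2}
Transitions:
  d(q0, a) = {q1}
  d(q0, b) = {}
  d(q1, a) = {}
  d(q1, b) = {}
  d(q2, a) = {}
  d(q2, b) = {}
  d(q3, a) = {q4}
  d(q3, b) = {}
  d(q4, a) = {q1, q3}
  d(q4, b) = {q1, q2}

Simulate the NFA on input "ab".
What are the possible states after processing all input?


Start: {q0}
  --a--> {q1}
  --b--> {}

{} (empty set, no valid transitions)


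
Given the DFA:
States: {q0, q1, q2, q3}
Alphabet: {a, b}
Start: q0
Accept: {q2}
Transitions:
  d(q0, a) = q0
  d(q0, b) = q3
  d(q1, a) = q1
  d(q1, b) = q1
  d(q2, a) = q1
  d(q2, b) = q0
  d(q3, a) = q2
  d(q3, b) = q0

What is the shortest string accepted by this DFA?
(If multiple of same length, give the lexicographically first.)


BFS by string length (lex-first path to each state shown):
  len 0: q0<-""
  len 1: q0<-"a", q3<-"b"
  len 2: q0<-"aa", q2<-"ba", q3<-"ab"
Found accept state at length 2.

"ba"


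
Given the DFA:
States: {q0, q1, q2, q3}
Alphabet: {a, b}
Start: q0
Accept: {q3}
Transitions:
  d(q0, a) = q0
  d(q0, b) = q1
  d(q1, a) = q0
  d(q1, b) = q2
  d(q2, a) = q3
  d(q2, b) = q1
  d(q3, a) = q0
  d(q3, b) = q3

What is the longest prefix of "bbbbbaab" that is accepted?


Run the DFA, marking each prefix where the state is accepting:
  "" -> q0 [reject]
  "b" -> q1 [reject]
  "bb" -> q2 [reject]
  "bbb" -> q1 [reject]
  "bbbb" -> q2 [reject]
  "bbbbb" -> q1 [reject]
  "bbbbba" -> q0 [reject]
  "bbbbbaa" -> q0 [reject]
  "bbbbbaab" -> q1 [reject]

No prefix is accepted


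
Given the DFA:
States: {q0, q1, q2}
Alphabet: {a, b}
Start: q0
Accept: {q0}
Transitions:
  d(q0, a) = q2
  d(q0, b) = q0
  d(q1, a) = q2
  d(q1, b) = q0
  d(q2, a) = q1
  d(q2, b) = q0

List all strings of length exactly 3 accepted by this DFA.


All strings of length 3: 8 total
Accepted: 4

"aab", "abb", "bab", "bbb"


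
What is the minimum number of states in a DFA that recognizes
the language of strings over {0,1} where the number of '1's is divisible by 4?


States track (count of '1') mod 4.
Need 4 states: one per remainder 0..3; accept = remainder 0.

4


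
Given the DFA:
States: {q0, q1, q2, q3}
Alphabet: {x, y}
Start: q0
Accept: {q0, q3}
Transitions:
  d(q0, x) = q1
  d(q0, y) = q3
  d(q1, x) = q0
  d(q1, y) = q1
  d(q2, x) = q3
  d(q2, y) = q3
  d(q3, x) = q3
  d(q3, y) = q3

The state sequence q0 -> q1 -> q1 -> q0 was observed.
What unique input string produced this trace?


Trace back each transition to find the symbol:
  q0 --[x]--> q1
  q1 --[y]--> q1
  q1 --[x]--> q0

"xyx"


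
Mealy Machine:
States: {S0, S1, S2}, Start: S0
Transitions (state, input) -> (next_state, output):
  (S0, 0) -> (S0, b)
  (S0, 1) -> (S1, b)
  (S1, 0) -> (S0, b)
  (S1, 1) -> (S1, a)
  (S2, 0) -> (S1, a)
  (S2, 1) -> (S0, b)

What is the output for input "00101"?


Step-by-step:
  (S0, 0) -> (S0, b)
  (S0, 0) -> (S0, b)
  (S0, 1) -> (S1, b)
  (S1, 0) -> (S0, b)
  (S0, 1) -> (S1, b)

"bbbbb"


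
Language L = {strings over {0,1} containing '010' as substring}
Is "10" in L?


'010' does not occur

No, "10" is not in L


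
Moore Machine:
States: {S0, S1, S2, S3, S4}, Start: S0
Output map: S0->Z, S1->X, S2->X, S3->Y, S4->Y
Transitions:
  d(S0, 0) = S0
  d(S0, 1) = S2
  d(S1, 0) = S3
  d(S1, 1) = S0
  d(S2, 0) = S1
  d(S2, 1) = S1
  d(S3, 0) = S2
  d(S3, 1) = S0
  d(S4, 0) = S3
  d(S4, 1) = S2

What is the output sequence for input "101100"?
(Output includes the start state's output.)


Start: S0 (output Z)
  --1--> S2 (output X)
  --0--> S1 (output X)
  --1--> S0 (output Z)
  --1--> S2 (output X)
  --0--> S1 (output X)
  --0--> S3 (output Y)

"ZXXZXXY"


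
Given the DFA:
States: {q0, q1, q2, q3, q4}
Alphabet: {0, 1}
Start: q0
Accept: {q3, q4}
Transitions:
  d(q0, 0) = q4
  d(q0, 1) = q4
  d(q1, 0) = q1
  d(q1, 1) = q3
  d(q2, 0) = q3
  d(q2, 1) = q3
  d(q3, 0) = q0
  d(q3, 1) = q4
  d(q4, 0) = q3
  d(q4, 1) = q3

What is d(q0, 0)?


Looking up transition d(q0, 0)

q4


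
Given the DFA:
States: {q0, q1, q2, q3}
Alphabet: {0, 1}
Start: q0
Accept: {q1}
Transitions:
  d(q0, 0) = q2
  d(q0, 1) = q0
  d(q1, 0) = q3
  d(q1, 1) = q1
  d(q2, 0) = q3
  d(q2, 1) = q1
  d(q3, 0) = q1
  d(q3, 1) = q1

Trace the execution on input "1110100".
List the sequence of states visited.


Input: 1110100
d(q0, 1) = q0
d(q0, 1) = q0
d(q0, 1) = q0
d(q0, 0) = q2
d(q2, 1) = q1
d(q1, 0) = q3
d(q3, 0) = q1


q0 -> q0 -> q0 -> q0 -> q2 -> q1 -> q3 -> q1


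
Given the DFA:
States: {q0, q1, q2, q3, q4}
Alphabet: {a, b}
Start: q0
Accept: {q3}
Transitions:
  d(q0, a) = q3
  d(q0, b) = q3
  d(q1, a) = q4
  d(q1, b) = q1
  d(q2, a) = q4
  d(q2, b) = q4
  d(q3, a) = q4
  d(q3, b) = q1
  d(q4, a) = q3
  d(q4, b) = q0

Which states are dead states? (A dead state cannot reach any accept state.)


Forward reachability from each state:
  q0 -> reaches accept state q3 (live)
  q1 -> reaches accept state q3 (live)
  q2 -> reaches accept state q3 (live)
  q3 -> reaches accept state q3 (live)
  q4 -> reaches accept state q3 (live)

None (all states can reach an accept state)


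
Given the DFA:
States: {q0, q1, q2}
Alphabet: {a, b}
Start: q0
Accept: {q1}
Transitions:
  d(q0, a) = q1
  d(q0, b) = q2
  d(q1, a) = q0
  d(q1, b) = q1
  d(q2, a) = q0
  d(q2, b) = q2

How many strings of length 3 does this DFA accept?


Enumerating all length-3 strings:
  "aaa" -> q1 [accept]
  "aab" -> q2 [reject]
  "aba" -> q0 [reject]
  "abb" -> q1 [accept]
  "baa" -> q1 [accept]
  "bab" -> q2 [reject]
  "bba" -> q0 [reject]
  "bbb" -> q2 [reject]

3 out of 8


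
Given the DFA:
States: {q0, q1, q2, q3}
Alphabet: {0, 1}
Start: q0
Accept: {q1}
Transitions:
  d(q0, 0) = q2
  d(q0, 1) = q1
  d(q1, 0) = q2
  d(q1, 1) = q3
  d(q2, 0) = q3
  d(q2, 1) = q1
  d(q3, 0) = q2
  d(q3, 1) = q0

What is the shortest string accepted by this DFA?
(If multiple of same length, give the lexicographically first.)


BFS by string length (lex-first path to each state shown):
  len 0: q0<-""
  len 1: q1<-"1", q2<-"0"
Found accept state at length 1.

"1"


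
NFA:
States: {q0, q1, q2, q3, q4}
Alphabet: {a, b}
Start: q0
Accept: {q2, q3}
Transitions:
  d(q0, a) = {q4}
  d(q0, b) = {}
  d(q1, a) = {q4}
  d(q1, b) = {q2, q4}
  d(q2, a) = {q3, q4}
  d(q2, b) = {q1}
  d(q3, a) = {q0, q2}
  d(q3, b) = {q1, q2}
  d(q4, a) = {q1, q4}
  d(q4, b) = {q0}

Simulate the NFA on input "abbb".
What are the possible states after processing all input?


Start: {q0}
  --a--> {q4}
  --b--> {q0}
  --b--> {}
  --b--> {}

{} (empty set, no valid transitions)


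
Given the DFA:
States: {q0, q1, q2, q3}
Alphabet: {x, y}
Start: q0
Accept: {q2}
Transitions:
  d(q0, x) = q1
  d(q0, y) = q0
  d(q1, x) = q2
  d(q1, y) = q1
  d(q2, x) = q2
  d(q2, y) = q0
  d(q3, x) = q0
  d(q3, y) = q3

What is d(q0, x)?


Looking up transition d(q0, x)

q1


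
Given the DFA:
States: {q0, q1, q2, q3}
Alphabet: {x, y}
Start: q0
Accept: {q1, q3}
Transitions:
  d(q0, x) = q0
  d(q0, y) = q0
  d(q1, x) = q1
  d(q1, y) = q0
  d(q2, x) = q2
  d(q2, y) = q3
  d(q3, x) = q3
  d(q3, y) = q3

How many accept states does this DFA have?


Accept states listed: {q1, q3}
Counting: q1(1) q3(2)

2


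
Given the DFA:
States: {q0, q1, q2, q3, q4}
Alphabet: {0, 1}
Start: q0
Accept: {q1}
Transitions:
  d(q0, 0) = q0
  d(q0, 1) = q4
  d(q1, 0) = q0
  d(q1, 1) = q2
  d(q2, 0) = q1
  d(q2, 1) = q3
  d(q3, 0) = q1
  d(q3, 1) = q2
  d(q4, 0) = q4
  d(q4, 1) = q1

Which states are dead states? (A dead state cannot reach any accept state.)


Forward reachability from each state:
  q0 -> reaches accept state q1 (live)
  q1 -> reaches accept state q1 (live)
  q2 -> reaches accept state q1 (live)
  q3 -> reaches accept state q1 (live)
  q4 -> reaches accept state q1 (live)

None (all states can reach an accept state)


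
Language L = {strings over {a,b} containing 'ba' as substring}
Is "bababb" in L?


'ba' occurs at index 0

Yes, "bababb" is in L


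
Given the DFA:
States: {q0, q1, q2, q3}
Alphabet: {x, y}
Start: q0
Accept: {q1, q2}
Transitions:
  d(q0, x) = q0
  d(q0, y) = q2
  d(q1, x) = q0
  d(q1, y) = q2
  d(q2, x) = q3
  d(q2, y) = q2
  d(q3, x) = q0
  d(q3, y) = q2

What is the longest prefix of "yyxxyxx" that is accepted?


Run the DFA, marking each prefix where the state is accepting:
  "" -> q0 [reject]
  "y" -> q2 [accept]
  "yy" -> q2 [accept]
  "yyx" -> q3 [reject]
  "yyxx" -> q0 [reject]
  "yyxxy" -> q2 [accept]
  "yyxxyx" -> q3 [reject]
  "yyxxyxx" -> q0 [reject]

"yyxxy"


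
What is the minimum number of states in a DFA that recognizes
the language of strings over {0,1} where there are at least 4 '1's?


States: count = 0, 1, ..., 3, and a final '>= 4' state.
Total: 4 + 1 = 5. Accept = '>= 4' state.

5


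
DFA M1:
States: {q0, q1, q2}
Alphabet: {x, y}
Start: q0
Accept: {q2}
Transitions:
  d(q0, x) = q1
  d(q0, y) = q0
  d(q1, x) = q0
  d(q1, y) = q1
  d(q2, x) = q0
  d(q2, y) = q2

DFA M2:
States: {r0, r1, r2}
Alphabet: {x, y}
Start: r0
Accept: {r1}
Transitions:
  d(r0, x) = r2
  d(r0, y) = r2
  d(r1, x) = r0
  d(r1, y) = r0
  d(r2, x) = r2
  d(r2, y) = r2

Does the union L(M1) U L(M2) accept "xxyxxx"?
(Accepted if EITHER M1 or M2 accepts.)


M1: final=q1 accepted=False
M2: final=r2 accepted=False

No, union rejects (neither accepts)


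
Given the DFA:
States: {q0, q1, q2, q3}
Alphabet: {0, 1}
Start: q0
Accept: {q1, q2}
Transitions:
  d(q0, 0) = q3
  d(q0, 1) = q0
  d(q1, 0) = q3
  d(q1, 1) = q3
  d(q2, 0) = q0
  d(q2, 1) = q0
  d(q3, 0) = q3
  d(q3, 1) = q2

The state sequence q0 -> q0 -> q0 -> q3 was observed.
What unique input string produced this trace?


Trace back each transition to find the symbol:
  q0 --[1]--> q0
  q0 --[1]--> q0
  q0 --[0]--> q3

"110"


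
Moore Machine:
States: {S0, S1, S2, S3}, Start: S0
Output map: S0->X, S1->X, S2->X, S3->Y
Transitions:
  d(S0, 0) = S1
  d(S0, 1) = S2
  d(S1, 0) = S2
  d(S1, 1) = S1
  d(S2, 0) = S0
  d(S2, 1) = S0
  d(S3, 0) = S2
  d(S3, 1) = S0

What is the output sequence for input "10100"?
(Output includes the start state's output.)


Start: S0 (output X)
  --1--> S2 (output X)
  --0--> S0 (output X)
  --1--> S2 (output X)
  --0--> S0 (output X)
  --0--> S1 (output X)

"XXXXXX"


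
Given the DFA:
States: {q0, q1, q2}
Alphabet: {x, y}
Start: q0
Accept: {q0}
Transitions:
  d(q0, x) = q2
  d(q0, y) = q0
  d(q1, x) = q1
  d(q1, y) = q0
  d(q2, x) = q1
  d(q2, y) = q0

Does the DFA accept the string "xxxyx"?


Trace: q0 -> q2 -> q1 -> q1 -> q0 -> q2
Final state: q2
Accept states: {q0}

No, rejected (final state q2 is not an accept state)


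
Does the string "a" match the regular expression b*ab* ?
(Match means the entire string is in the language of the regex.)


|string| = 1; first = 'a'; last = 'a'

Yes, "a" matches b*ab*


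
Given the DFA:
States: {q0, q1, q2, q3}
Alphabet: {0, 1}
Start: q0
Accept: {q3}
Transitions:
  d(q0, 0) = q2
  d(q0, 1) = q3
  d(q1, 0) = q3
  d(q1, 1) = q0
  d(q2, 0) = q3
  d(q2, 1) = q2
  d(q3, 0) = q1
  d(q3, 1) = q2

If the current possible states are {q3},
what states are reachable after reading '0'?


Apply transition on '0' from each current state:
  d(q3, 0) = q1

{q1}


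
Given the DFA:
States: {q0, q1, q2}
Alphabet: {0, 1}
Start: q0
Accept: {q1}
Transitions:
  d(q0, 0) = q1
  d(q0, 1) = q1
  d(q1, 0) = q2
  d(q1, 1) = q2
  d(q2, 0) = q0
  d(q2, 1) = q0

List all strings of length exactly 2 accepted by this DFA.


All strings of length 2: 4 total
Accepted: 0

None


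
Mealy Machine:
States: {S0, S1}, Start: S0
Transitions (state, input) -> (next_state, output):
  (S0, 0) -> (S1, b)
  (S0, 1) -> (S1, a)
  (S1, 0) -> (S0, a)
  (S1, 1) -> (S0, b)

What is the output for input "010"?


Step-by-step:
  (S0, 0) -> (S1, b)
  (S1, 1) -> (S0, b)
  (S0, 0) -> (S1, b)

"bbb"


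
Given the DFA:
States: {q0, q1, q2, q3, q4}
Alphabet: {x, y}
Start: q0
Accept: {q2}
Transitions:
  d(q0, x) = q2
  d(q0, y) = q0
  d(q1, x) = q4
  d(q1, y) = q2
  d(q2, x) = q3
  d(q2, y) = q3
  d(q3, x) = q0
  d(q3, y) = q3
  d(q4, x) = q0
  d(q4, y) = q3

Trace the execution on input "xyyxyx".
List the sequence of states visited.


Input: xyyxyx
d(q0, x) = q2
d(q2, y) = q3
d(q3, y) = q3
d(q3, x) = q0
d(q0, y) = q0
d(q0, x) = q2


q0 -> q2 -> q3 -> q3 -> q0 -> q0 -> q2


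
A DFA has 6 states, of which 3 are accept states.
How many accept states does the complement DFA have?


Complement swaps accept and non-accept states.
6 - 3 = 3

3


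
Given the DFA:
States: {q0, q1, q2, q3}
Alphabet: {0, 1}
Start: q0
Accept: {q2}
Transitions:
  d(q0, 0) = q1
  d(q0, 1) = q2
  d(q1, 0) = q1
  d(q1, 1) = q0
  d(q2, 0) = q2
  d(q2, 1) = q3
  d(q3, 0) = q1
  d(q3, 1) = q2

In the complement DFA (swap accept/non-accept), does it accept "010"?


Trace: q0 -> q1 -> q0 -> q1
Final: q1
Original accept: {q2}
Complement: q1 is not in original accept

Yes, complement accepts (original rejects)


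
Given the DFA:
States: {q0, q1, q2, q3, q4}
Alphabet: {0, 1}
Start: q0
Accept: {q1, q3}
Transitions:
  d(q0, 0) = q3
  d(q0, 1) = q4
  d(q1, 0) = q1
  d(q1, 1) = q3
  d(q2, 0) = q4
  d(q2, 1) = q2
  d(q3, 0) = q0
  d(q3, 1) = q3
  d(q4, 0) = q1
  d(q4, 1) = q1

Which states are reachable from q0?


BFS from q0:
  layer 0: {q0}
  layer 1: {q3, q4}
  layer 2: {q1}

{q0, q1, q3, q4}


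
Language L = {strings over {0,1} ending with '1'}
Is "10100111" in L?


last symbol = '1'

Yes, "10100111" is in L


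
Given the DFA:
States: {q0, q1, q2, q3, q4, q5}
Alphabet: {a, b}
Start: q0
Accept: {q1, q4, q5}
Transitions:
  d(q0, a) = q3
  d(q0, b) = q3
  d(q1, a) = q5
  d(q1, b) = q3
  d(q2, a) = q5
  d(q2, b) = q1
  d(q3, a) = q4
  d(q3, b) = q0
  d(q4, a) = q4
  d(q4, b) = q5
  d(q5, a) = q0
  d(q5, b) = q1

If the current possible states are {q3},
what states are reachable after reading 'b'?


Apply transition on 'b' from each current state:
  d(q3, b) = q0

{q0}


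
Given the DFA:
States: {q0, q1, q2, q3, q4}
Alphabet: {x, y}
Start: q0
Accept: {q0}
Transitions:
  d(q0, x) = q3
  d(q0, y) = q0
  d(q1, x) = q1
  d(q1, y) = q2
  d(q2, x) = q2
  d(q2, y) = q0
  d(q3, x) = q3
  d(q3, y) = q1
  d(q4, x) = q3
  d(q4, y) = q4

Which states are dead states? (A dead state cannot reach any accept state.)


Forward reachability from each state:
  q0 -> reaches accept state q0 (live)
  q1 -> reaches accept state q0 (live)
  q2 -> reaches accept state q0 (live)
  q3 -> reaches accept state q0 (live)
  q4 -> reaches accept state q0 (live)

None (all states can reach an accept state)


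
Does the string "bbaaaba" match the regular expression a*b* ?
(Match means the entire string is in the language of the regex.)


|string| = 7; first = 'b'; last = 'a'

No, "bbaaaba" does not match a*b*


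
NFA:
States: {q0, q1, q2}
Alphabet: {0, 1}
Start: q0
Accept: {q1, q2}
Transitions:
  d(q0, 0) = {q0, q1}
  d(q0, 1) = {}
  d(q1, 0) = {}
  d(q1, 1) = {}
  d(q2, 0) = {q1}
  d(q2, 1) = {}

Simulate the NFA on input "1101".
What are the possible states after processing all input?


Start: {q0}
  --1--> {}
  --1--> {}
  --0--> {}
  --1--> {}

{} (empty set, no valid transitions)


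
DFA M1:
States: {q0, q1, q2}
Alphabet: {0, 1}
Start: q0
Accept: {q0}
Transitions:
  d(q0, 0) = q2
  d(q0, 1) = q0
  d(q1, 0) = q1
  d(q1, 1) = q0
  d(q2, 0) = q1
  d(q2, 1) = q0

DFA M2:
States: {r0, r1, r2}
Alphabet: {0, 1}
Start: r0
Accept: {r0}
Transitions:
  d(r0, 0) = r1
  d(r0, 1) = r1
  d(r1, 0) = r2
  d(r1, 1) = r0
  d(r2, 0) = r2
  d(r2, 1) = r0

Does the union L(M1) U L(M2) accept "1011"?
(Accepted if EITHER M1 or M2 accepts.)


M1: final=q0 accepted=True
M2: final=r1 accepted=False

Yes, union accepts


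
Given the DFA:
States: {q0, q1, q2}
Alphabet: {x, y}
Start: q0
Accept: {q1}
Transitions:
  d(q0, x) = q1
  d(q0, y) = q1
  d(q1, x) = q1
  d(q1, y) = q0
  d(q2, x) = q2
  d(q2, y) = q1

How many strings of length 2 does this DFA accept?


Enumerating all length-2 strings:
  "xx" -> q1 [accept]
  "xy" -> q0 [reject]
  "yx" -> q1 [accept]
  "yy" -> q0 [reject]

2 out of 4


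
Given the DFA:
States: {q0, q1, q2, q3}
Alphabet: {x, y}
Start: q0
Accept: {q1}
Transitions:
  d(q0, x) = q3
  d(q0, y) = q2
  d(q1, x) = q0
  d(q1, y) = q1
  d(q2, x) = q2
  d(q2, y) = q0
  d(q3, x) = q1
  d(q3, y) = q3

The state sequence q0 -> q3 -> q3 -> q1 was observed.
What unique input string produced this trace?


Trace back each transition to find the symbol:
  q0 --[x]--> q3
  q3 --[y]--> q3
  q3 --[x]--> q1

"xyx"


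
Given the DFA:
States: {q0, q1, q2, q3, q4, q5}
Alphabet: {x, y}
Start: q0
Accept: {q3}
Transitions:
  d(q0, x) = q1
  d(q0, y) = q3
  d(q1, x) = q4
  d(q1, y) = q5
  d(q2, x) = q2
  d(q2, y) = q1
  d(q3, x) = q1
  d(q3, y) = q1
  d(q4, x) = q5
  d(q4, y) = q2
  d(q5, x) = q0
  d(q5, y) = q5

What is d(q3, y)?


Looking up transition d(q3, y)

q1


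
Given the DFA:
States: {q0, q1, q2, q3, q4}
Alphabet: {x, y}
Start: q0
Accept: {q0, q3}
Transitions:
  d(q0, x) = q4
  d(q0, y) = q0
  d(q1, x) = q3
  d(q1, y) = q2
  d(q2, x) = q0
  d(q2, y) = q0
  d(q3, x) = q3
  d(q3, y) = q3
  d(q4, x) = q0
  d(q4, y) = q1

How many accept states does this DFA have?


Accept states listed: {q0, q3}
Counting: q0(1) q3(2)

2
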